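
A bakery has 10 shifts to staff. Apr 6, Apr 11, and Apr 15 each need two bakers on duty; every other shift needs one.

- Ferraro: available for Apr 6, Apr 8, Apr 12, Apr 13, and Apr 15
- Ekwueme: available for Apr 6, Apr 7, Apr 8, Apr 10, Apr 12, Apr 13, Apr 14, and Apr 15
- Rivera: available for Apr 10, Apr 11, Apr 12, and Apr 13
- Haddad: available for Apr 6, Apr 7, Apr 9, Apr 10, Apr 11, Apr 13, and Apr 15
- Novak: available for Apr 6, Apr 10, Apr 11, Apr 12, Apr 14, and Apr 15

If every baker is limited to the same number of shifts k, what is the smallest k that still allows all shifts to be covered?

3

With 5 bakers and 13 worker-slots to fill, someone must work at least ⌈13/5⌉ = 3 shifts, so k ≥ 3.
k = 3 works: Apr 6→Ferraro+Novak, Apr 7→Ekwueme, Apr 8→Ferraro, Apr 9→Haddad, Apr 10→Ekwueme, Apr 11→Rivera+Haddad, Apr 12→Ferraro, Apr 13→Rivera, Apr 14→Ekwueme, Apr 15→Haddad+Novak.
Loads: Ferraro 3, Ekwueme 3, Rivera 2, Haddad 3, Novak 2 — all ≤ 3.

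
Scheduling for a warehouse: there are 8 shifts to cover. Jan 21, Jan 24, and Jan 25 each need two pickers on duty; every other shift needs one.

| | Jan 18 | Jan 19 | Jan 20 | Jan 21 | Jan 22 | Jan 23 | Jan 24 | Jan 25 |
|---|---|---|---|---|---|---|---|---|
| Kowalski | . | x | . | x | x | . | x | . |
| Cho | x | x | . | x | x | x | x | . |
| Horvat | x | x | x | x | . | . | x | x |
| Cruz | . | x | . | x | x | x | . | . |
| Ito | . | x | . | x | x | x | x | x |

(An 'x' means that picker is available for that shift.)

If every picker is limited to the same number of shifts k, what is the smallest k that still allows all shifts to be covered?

With 5 pickers and 11 worker-slots to fill, someone must work at least ⌈11/5⌉ = 3 shifts, so k ≥ 3.
k = 3 works: Jan 18→Cho, Jan 19→Kowalski, Jan 20→Horvat, Jan 21→Horvat+Cruz, Jan 22→Kowalski, Jan 23→Cho, Jan 24→Kowalski+Cho, Jan 25→Horvat+Ito.
Loads: Kowalski 3, Cho 3, Horvat 3, Cruz 1, Ito 1 — all ≤ 3.

3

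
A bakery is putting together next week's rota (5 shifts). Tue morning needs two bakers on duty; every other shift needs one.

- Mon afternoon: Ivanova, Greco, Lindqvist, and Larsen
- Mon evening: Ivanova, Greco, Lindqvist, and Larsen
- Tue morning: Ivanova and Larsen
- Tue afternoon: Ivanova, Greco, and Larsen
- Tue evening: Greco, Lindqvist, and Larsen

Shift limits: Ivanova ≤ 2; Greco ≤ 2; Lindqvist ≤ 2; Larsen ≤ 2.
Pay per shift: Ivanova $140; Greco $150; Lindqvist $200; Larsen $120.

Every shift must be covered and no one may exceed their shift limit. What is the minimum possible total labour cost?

Tue morning can only be covered by Ivanova and Larsen, so that assignment is forced.
Picking the cheapest available baker for each shift independently would cost $740, but that ignores the shift limits.
An optimal schedule: Mon afternoon→Ivanova, Mon evening→Greco, Tue morning→Larsen+Ivanova, Tue afternoon→Larsen, Tue evening→Greco.
Total: 140 + 150 + 120 + 140 + 120 + 150 = $820.

$820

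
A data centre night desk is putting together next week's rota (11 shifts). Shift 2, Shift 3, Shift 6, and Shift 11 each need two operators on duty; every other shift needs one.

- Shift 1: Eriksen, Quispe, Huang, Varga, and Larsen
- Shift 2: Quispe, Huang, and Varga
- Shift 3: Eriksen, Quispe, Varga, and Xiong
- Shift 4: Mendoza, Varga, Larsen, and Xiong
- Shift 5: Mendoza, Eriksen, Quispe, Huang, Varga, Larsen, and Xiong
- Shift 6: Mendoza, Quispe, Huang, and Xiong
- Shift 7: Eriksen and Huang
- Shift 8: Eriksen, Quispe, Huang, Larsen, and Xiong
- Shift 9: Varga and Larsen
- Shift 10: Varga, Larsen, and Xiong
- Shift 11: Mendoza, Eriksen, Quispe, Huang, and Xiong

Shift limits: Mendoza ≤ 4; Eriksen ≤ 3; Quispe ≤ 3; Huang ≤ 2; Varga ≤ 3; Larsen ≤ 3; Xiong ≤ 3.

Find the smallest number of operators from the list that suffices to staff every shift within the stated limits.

15 slots to fill and no one can take more than 4, so at least ⌈15/4⌉ = 4 operators are needed.
Any 4 operators together have capacity at most 4+3+3+3 = 13 < 15 slots, so 4 can never suffice.
Mendoza, Eriksen, Quispe, Huang, and Varga alone can cover everything: Shift 1→Varga, Shift 2→Quispe+Huang, Shift 3→Eriksen+Quispe, Shift 4→Mendoza, Shift 5→Mendoza, Shift 6→Mendoza+Quispe, Shift 7→Eriksen, Shift 8→Eriksen, Shift 9→Varga, Shift 10→Varga, Shift 11→Mendoza+Huang.

5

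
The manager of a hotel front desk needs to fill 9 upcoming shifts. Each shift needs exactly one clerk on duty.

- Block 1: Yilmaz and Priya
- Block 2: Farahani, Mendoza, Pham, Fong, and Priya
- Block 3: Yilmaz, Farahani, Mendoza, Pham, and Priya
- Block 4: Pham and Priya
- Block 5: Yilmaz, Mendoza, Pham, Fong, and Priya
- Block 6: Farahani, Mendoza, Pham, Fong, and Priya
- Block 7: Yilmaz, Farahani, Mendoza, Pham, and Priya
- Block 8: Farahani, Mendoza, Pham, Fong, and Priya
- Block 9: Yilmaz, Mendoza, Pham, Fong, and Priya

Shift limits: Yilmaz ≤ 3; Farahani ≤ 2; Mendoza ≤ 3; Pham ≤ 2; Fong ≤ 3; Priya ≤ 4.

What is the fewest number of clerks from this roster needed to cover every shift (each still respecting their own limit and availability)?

9 slots to fill and no one can take more than 4, so at least ⌈9/4⌉ = 3 clerks are needed.
Yilmaz, Farahani, and Priya alone can cover everything: Block 1→Yilmaz, Block 2→Farahani, Block 3→Priya, Block 4→Priya, Block 5→Yilmaz, Block 6→Farahani, Block 7→Priya, Block 8→Priya, Block 9→Yilmaz.

3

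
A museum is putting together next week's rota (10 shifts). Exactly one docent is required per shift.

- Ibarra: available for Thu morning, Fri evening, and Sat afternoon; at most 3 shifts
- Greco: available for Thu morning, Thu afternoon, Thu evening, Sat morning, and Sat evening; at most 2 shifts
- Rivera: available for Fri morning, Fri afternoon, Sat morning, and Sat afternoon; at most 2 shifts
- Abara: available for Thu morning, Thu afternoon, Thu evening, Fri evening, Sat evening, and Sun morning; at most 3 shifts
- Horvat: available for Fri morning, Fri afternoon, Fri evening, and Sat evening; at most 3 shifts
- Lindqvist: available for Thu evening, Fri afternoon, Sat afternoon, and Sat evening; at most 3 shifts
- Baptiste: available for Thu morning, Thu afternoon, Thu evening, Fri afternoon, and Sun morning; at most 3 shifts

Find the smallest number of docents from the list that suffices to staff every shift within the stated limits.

4

10 slots to fill and no one can take more than 3, so at least ⌈10/3⌉ = 4 docents are needed.
Ibarra, Greco, Rivera, and Abara alone can cover everything: Thu morning→Ibarra, Thu afternoon→Greco, Thu evening→Abara, Fri morning→Rivera, Fri afternoon→Rivera, Fri evening→Ibarra, Sat morning→Greco, Sat afternoon→Ibarra, Sat evening→Abara, Sun morning→Abara.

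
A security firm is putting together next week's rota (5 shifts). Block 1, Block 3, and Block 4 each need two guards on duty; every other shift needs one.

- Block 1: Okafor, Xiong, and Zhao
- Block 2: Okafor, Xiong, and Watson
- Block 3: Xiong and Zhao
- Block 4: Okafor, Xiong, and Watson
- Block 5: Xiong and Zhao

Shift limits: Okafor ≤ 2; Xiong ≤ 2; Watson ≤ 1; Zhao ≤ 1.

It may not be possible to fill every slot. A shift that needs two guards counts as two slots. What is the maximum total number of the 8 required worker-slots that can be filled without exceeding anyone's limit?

Total capacity across all guards is 2+2+1+1 = 6, and 8 slots are needed, so at most 6 can be filled.
An assignment achieving 6: Block 1→Okafor, Block 2→Okafor, Block 3→Xiong+Zhao, Block 4→Watson, Block 5→Xiong.
Loads: Okafor 2/2, Xiong 2/2, Watson 1/1, Zhao 1/1.

6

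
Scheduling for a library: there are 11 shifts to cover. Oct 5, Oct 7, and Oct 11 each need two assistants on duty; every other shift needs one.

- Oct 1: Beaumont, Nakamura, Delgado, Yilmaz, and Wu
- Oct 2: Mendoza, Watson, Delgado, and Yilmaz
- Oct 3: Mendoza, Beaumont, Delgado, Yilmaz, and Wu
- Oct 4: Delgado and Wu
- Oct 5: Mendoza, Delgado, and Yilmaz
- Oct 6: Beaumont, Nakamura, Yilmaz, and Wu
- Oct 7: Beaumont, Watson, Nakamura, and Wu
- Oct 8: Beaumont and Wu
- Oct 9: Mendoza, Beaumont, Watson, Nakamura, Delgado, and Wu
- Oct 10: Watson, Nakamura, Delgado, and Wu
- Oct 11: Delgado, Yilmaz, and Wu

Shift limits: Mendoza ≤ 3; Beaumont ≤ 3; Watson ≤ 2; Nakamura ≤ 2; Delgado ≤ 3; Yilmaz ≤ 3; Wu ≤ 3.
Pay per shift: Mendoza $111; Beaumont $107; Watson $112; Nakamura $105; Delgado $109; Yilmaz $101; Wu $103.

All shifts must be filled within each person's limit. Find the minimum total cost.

$1470

Picking the cheapest available assistant for each shift independently would cost $1438, but that ignores the shift limits.
An optimal schedule: Oct 1→Beaumont, Oct 2→Yilmaz, Oct 3→Beaumont, Oct 4→Wu, Oct 5→Yilmaz+Delgado, Oct 6→Nakamura, Oct 7→Nakamura+Beaumont, Oct 8→Wu, Oct 9→Delgado, Oct 10→Delgado, Oct 11→Yilmaz+Wu.
Total: 107 + 101 + 107 + 103 + 101 + 109 + 105 + 105 + 107 + 103 + 109 + 109 + 101 + 103 = $1470.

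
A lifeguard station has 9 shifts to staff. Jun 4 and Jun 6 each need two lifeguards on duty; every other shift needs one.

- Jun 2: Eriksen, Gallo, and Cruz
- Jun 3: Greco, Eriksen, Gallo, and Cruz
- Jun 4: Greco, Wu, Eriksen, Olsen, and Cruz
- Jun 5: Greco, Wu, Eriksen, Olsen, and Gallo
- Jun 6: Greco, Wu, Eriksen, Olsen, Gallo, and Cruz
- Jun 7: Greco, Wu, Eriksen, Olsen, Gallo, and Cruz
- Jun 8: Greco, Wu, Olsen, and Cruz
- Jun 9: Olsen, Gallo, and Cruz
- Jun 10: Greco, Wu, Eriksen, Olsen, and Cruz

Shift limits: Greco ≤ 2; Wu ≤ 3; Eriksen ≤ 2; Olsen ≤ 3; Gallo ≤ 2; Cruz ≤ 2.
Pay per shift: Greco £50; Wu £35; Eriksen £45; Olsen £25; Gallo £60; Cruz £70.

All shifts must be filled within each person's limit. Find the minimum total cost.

£430

Picking the cheapest available lifeguard for each shift independently would cost £335, but that ignores the shift limits.
An optimal schedule: Jun 2→Eriksen, Jun 3→Greco, Jun 4→Eriksen+Olsen, Jun 5→Wu, Jun 6→Olsen+Gallo, Jun 7→Wu, Jun 8→Greco, Jun 9→Olsen, Jun 10→Wu.
Total: 45 + 50 + 45 + 25 + 35 + 25 + 60 + 35 + 50 + 25 + 35 = £430.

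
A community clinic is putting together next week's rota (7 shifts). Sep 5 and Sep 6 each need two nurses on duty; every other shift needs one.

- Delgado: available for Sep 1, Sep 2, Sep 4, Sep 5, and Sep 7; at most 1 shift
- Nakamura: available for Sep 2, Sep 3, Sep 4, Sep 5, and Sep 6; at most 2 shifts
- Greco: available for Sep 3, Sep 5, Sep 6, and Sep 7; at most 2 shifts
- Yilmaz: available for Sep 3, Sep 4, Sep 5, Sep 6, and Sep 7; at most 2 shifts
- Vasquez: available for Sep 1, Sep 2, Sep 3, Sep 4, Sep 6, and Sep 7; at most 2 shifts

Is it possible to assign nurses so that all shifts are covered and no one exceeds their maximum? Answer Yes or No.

One valid schedule: Sep 1→Delgado, Sep 2→Nakamura, Sep 3→Nakamura, Sep 4→Yilmaz, Sep 5→Greco+Yilmaz, Sep 6→Greco+Vasquez, Sep 7→Vasquez.
Loads: Delgado 1/1, Nakamura 2/2, Greco 2/2, Yilmaz 2/2, Vasquez 2/2 — all within limits.

Yes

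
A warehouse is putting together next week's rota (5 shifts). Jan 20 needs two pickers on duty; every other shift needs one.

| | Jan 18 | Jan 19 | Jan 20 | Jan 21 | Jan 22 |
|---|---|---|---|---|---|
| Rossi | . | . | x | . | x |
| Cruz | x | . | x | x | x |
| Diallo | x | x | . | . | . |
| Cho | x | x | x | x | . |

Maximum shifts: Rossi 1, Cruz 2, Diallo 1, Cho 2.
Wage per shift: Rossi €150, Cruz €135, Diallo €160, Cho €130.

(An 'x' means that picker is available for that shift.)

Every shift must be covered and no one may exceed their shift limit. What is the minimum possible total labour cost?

Picking the cheapest available picker for each shift independently would cost €790, but that ignores the shift limits.
An optimal schedule: Jan 18→Cho, Jan 19→Diallo, Jan 20→Cruz+Cho, Jan 21→Cruz, Jan 22→Rossi.
Total: 130 + 160 + 135 + 130 + 135 + 150 = €840.

€840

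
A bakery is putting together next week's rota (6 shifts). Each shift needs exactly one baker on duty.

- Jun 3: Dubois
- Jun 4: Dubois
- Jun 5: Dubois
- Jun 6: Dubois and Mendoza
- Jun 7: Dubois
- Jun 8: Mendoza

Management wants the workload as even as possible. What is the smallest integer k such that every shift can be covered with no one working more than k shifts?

4

With 2 bakers and 6 worker-slots to fill, someone must work at least ⌈6/2⌉ = 3 shifts, so k ≥ 3.
k = 3 fails: Shifts {Jun 3, Jun 4, Jun 5, Jun 7} need 4 worker-slots in total, but the bakers available for any of those shifts (Dubois) can supply at most 3 among them. So no valid schedule exists.
k = 4 works: Jun 3→Dubois, Jun 4→Dubois, Jun 5→Dubois, Jun 6→Mendoza, Jun 7→Dubois, Jun 8→Mendoza.
Loads: Dubois 4, Mendoza 2 — all ≤ 4.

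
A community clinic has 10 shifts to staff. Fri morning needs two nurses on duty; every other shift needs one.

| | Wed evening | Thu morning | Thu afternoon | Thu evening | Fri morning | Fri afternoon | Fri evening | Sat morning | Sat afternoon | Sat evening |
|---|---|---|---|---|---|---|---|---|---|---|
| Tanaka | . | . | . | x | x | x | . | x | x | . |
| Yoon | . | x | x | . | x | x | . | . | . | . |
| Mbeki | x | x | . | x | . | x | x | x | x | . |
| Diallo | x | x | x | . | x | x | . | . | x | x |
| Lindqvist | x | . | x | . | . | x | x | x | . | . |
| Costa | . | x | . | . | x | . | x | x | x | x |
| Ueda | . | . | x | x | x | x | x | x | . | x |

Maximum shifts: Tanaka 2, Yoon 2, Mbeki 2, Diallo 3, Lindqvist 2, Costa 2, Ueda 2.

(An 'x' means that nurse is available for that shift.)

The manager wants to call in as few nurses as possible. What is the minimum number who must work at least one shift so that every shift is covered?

5

11 slots to fill and no one can take more than 3, so at least ⌈11/3⌉ = 4 nurses are needed.
Any 4 nurses together have capacity at most 3+2+2+2 = 9 < 11 slots, so 4 can never suffice.
Tanaka, Yoon, Mbeki, Diallo, and Lindqvist alone can cover everything: Wed evening→Mbeki, Thu morning→Yoon, Thu afternoon→Yoon, Thu evening→Tanaka, Fri morning→Tanaka+Diallo, Fri afternoon→Lindqvist, Fri evening→Mbeki, Sat morning→Lindqvist, Sat afternoon→Diallo, Sat evening→Diallo.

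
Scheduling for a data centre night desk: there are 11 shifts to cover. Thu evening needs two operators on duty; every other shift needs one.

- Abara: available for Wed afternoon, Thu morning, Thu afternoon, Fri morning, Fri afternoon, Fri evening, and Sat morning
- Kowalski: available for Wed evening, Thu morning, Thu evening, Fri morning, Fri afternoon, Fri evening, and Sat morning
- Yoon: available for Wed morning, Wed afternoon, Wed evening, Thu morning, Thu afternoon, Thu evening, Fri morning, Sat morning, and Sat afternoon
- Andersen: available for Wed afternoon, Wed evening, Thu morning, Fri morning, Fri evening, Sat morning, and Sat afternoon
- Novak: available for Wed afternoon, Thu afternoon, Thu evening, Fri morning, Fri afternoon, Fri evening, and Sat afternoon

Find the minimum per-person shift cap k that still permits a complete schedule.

3

With 5 operators and 12 worker-slots to fill, someone must work at least ⌈12/5⌉ = 3 shifts, so k ≥ 3.
k = 3 works: Wed morning→Yoon, Wed afternoon→Abara, Wed evening→Kowalski, Thu morning→Kowalski, Thu afternoon→Abara, Thu evening→Kowalski+Yoon, Fri morning→Andersen, Fri afternoon→Abara, Fri evening→Andersen, Sat morning→Andersen, Sat afternoon→Yoon.
Loads: Abara 3, Kowalski 3, Yoon 3, Andersen 3, Novak 0 — all ≤ 3.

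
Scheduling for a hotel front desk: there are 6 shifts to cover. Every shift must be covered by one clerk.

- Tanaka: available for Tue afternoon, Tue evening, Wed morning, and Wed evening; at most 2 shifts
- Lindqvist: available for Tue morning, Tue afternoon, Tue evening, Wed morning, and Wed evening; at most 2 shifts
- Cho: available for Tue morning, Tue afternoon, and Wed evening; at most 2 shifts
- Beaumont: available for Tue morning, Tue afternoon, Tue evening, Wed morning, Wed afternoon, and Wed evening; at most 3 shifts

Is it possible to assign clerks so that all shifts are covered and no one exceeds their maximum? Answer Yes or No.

Yes

Wed afternoon can only be covered by Beaumont, so that assignment is forced.
One valid schedule: Tue morning→Lindqvist, Tue afternoon→Lindqvist, Tue evening→Tanaka, Wed morning→Tanaka, Wed afternoon→Beaumont, Wed evening→Cho.
Loads: Tanaka 2/2, Lindqvist 2/2, Cho 1/2, Beaumont 1/3 — all within limits.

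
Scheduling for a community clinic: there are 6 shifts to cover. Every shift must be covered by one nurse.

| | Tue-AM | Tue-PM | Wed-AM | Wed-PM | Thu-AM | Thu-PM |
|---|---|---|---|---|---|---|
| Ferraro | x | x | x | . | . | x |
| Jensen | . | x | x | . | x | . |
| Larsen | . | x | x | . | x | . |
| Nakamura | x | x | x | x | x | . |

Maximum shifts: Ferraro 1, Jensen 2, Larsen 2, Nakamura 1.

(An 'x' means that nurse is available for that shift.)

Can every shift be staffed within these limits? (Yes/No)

Total capacity is 6 and 6 slots are needed, so capacity alone doesn't rule it out.
Shifts {Tue-AM, Wed-PM, Thu-PM} need 3 worker-slots in total, but the nurses available for any of those shifts (Ferraro and Nakamura) can supply at most 2 among them. So no valid schedule exists.

No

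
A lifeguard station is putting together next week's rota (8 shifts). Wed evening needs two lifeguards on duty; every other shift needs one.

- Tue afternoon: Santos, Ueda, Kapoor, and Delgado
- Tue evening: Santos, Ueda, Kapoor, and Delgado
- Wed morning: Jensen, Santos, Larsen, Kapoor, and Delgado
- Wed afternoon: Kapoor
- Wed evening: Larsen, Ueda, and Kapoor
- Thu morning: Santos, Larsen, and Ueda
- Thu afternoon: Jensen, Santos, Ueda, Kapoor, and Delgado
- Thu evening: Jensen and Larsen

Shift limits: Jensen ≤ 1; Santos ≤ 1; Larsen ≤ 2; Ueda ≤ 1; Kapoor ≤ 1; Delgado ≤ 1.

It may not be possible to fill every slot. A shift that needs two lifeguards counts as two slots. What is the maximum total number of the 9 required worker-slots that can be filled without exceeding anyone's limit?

7

Total capacity across all lifeguards is 1+1+2+1+1+1 = 7, and 9 slots are needed, so at most 7 can be filled.
An assignment achieving 7: Tue afternoon→Delgado, Wed morning→Larsen, Wed afternoon→Kapoor, Wed evening→Larsen+Ueda, Thu morning→Santos, Thu evening→Jensen.
Loads: Jensen 1/1, Santos 1/1, Larsen 2/2, Ueda 1/1, Kapoor 1/1, Delgado 1/1.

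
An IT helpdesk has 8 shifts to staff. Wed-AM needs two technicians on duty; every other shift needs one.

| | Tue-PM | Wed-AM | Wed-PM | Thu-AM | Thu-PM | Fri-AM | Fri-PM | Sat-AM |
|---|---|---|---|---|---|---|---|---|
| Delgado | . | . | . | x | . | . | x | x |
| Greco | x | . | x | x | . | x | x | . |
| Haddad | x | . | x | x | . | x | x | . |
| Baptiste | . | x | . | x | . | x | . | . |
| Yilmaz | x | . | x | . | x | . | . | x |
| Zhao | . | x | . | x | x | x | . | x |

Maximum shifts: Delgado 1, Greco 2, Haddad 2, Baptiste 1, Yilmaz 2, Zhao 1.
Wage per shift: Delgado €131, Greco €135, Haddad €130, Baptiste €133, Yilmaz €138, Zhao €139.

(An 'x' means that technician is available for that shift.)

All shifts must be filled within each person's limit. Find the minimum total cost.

Wed-AM can only be covered by Baptiste and Zhao, so that assignment is forced.
Picking the cheapest available technician for each shift independently would cost €1191, but that ignores the shift limits.
An optimal schedule: Tue-PM→Greco, Wed-AM→Baptiste+Zhao, Wed-PM→Greco, Thu-AM→Haddad, Thu-PM→Yilmaz, Fri-AM→Haddad, Fri-PM→Delgado, Sat-AM→Yilmaz.
Total: 135 + 133 + 139 + 135 + 130 + 138 + 130 + 131 + 138 = €1209.

€1209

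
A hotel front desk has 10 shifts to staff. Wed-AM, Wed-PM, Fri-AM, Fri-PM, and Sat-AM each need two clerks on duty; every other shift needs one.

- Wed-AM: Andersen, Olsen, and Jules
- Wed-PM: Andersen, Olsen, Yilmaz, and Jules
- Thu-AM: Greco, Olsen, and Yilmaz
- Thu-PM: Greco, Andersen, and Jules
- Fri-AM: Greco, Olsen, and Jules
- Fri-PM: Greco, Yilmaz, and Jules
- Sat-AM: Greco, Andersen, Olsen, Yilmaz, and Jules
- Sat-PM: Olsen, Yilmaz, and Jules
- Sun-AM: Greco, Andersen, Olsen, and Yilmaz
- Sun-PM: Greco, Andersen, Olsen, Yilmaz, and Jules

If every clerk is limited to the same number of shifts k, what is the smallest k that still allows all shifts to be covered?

3

With 5 clerks and 15 worker-slots to fill, someone must work at least ⌈15/5⌉ = 3 shifts, so k ≥ 3.
k = 3 works: Wed-AM→Andersen+Olsen, Wed-PM→Yilmaz+Jules, Thu-AM→Greco, Thu-PM→Greco, Fri-AM→Greco+Olsen, Fri-PM→Yilmaz+Jules, Sat-AM→Yilmaz+Jules, Sat-PM→Olsen, Sun-AM→Andersen, Sun-PM→Andersen.
Loads: Greco 3, Andersen 3, Olsen 3, Yilmaz 3, Jules 3 — all ≤ 3.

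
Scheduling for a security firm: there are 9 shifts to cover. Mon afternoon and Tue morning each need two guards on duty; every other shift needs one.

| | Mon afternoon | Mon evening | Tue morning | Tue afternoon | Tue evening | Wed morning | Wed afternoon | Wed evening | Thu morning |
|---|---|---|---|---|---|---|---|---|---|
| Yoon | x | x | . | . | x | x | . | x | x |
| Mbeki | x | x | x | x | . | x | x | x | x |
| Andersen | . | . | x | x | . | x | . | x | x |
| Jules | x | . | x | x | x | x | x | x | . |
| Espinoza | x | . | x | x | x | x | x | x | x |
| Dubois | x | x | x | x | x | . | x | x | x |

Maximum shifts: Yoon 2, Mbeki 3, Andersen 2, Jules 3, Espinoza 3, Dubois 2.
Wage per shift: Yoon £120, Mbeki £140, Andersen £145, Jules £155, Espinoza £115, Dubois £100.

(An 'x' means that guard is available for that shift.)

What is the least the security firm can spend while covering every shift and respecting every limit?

Picking the cheapest available guard for each shift independently would cost £1145, but that ignores the shift limits.
An optimal schedule: Mon afternoon→Yoon+Mbeki, Mon evening→Dubois, Tue morning→Mbeki+Andersen, Tue afternoon→Espinoza, Tue evening→Dubois, Wed morning→Espinoza, Wed afternoon→Espinoza, Wed evening→Mbeki, Thu morning→Yoon.
Total: 120 + 140 + 100 + 140 + 145 + 115 + 100 + 115 + 115 + 140 + 120 = £1350.

£1350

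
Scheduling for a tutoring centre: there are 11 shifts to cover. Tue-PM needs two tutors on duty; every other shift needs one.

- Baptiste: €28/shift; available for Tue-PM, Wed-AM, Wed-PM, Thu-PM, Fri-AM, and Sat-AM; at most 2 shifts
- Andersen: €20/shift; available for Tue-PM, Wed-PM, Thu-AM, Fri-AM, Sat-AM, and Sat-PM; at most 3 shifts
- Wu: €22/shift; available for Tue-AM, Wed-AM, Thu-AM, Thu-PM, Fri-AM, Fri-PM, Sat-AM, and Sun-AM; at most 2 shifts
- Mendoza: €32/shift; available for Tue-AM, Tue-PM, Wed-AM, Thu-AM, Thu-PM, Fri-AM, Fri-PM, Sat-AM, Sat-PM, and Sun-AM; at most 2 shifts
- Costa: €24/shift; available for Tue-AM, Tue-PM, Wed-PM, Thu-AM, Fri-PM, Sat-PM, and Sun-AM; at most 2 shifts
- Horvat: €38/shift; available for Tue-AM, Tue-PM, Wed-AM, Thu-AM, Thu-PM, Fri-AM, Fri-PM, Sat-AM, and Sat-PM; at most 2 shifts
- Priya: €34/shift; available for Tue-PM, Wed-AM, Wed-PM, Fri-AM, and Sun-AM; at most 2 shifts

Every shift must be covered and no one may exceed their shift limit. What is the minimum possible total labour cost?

Picking the cheapest available tutor for each shift independently would cost €254, but that ignores the shift limits.
An optimal schedule: Tue-AM→Wu, Tue-PM→Mendoza+Priya, Wed-AM→Baptiste, Wed-PM→Andersen, Thu-AM→Andersen, Thu-PM→Wu, Fri-AM→Mendoza, Fri-PM→Costa, Sat-AM→Baptiste, Sat-PM→Andersen, Sun-AM→Costa.
Total: 22 + 32 + 34 + 28 + 20 + 20 + 22 + 32 + 24 + 28 + 20 + 24 = €306.

€306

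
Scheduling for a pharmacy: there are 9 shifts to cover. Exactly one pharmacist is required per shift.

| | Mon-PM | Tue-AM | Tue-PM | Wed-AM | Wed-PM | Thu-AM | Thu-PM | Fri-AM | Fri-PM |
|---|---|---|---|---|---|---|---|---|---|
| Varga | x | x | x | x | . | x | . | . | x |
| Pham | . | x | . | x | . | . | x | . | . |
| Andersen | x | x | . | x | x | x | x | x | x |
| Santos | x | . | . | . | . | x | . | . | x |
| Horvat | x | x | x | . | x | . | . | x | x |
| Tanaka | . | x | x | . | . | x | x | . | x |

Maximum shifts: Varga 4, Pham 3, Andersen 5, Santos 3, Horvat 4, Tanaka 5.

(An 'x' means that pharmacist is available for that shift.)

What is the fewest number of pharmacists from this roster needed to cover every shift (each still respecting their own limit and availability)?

2

9 slots to fill and no one can take more than 5, so at least ⌈9/5⌉ = 2 pharmacists are needed.
Varga and Andersen alone can cover everything: Mon-PM→Varga, Tue-AM→Varga, Tue-PM→Varga, Wed-AM→Varga, Wed-PM→Andersen, Thu-AM→Andersen, Thu-PM→Andersen, Fri-AM→Andersen, Fri-PM→Andersen.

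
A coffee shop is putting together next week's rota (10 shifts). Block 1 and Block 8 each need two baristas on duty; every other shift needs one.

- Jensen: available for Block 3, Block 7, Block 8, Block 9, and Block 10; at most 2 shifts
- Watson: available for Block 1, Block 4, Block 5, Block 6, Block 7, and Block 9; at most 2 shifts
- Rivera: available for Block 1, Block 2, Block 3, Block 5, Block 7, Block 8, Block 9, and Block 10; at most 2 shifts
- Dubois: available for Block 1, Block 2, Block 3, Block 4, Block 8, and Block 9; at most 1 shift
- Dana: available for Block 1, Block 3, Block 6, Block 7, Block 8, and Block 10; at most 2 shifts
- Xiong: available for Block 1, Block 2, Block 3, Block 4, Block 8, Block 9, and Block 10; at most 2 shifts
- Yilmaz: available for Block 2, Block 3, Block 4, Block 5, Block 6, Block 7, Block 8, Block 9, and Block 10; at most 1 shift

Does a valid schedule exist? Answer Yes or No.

One valid schedule: Block 1→Dana+Xiong, Block 2→Rivera, Block 3→Rivera, Block 4→Dubois, Block 5→Watson, Block 6→Watson, Block 7→Jensen, Block 8→Dana+Yilmaz, Block 9→Xiong, Block 10→Jensen.
Loads: Jensen 2/2, Watson 2/2, Rivera 2/2, Dubois 1/1, Dana 2/2, Xiong 2/2, Yilmaz 1/1 — all within limits.

Yes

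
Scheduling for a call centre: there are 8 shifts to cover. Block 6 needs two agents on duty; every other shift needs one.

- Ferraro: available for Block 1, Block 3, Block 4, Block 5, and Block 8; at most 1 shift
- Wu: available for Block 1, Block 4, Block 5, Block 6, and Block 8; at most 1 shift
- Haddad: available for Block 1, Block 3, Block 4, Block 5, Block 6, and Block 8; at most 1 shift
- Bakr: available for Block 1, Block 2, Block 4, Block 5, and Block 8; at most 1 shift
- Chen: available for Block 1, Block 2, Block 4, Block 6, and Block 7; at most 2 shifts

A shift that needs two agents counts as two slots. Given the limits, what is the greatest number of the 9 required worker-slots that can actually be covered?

Total capacity across all agents is 1+1+1+1+2 = 6, and 9 slots are needed, so at most 6 can be filled.
An assignment achieving 6: Block 1→Chen, Block 2→Bakr, Block 3→Ferraro, Block 6→Wu+Haddad, Block 7→Chen.
Loads: Ferraro 1/1, Wu 1/1, Haddad 1/1, Bakr 1/1, Chen 2/2.

6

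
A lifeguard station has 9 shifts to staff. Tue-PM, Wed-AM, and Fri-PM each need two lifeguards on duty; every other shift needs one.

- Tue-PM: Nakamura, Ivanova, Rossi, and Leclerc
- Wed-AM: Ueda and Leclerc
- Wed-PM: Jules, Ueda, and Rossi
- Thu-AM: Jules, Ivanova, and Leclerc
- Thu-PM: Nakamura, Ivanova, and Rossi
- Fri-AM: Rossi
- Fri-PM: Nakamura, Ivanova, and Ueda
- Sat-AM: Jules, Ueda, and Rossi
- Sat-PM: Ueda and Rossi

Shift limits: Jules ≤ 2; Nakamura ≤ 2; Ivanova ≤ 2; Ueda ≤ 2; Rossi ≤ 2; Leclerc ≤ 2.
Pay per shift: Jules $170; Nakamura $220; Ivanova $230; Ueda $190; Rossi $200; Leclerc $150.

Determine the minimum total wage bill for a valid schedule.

$2320

Wed-AM can only be covered by Ueda and Leclerc, so that assignment is forced.
Fri-AM can only be covered by Rossi, so that assignment is forced.
Picking the cheapest available lifeguard for each shift independently would cost $2180, but that ignores the shift limits.
An optimal schedule: Tue-PM→Ivanova+Leclerc, Wed-AM→Ueda+Leclerc, Wed-PM→Jules, Thu-AM→Jules, Thu-PM→Nakamura, Fri-AM→Rossi, Fri-PM→Nakamura+Ivanova, Sat-AM→Rossi, Sat-PM→Ueda.
Total: 230 + 150 + 190 + 150 + 170 + 170 + 220 + 200 + 220 + 230 + 200 + 190 = $2320.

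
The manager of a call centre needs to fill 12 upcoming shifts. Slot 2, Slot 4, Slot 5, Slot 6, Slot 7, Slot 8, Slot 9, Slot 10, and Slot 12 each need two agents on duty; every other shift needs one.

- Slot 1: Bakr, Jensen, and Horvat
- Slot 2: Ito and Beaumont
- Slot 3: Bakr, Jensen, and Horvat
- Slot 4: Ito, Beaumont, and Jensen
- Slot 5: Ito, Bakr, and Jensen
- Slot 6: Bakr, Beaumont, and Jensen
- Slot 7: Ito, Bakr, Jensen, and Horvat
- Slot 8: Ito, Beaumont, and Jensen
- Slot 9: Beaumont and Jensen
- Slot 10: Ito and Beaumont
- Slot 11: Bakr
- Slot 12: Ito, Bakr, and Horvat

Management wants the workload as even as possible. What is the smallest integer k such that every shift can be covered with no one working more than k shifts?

With 5 agents and 21 worker-slots to fill, someone must work at least ⌈21/5⌉ = 5 shifts, so k ≥ 5.
k = 5 works: Slot 1→Bakr, Slot 2→Ito+Beaumont, Slot 3→Bakr, Slot 4→Ito+Beaumont, Slot 5→Ito+Bakr, Slot 6→Bakr+Jensen, Slot 7→Jensen+Horvat, Slot 8→Beaumont+Jensen, Slot 9→Beaumont+Jensen, Slot 10→Ito+Beaumont, Slot 11→Bakr, Slot 12→Ito+Horvat.
Loads: Ito 5, Bakr 5, Beaumont 5, Jensen 4, Horvat 2 — all ≤ 5.

5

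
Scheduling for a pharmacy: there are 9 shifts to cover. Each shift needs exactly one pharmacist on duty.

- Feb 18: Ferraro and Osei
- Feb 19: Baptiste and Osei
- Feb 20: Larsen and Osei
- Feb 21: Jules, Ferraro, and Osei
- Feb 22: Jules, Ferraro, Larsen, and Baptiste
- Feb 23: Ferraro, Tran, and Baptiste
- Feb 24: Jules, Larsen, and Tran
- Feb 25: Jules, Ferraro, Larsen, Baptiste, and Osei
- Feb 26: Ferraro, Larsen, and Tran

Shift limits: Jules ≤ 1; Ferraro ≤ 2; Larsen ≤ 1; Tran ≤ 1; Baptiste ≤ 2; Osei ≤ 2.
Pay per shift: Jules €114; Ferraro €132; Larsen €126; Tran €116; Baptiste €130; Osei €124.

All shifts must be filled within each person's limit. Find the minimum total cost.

Picking the cheapest available pharmacist for each shift independently would cost €1060, but that ignores the shift limits.
An optimal schedule: Feb 18→Ferraro, Feb 19→Baptiste, Feb 20→Larsen, Feb 21→Osei, Feb 22→Baptiste, Feb 23→Ferraro, Feb 24→Jules, Feb 25→Osei, Feb 26→Tran.
Total: 132 + 130 + 126 + 124 + 130 + 132 + 114 + 124 + 116 = €1128.

€1128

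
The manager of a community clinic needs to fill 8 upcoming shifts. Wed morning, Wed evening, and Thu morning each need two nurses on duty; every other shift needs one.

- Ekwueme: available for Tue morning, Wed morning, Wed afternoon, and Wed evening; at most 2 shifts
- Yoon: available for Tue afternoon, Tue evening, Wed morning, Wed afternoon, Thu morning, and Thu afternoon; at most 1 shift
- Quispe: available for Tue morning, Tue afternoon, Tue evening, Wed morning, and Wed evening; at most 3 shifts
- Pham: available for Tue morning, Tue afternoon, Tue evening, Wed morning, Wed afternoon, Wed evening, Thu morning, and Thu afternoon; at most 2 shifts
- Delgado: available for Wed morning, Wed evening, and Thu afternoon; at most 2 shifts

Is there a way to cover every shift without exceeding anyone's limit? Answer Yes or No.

Total capacity is 2+1+3+2+2 = 10 but 11 worker-slots are needed — infeasible.

No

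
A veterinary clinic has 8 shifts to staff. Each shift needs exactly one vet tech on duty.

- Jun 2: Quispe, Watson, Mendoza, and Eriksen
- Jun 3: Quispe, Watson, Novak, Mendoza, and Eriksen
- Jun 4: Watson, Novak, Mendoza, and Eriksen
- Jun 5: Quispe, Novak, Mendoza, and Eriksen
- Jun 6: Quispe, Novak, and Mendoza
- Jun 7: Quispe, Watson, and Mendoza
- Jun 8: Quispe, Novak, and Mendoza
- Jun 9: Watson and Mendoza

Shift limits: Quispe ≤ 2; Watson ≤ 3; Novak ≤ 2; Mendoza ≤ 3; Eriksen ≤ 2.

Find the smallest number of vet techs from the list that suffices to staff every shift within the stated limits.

8 slots to fill and no one can take more than 3, so at least ⌈8/3⌉ = 3 vet techs are needed.
Quispe, Watson, and Mendoza alone can cover everything: Jun 2→Watson, Jun 3→Mendoza, Jun 4→Watson, Jun 5→Quispe, Jun 6→Quispe, Jun 7→Mendoza, Jun 8→Mendoza, Jun 9→Watson.

3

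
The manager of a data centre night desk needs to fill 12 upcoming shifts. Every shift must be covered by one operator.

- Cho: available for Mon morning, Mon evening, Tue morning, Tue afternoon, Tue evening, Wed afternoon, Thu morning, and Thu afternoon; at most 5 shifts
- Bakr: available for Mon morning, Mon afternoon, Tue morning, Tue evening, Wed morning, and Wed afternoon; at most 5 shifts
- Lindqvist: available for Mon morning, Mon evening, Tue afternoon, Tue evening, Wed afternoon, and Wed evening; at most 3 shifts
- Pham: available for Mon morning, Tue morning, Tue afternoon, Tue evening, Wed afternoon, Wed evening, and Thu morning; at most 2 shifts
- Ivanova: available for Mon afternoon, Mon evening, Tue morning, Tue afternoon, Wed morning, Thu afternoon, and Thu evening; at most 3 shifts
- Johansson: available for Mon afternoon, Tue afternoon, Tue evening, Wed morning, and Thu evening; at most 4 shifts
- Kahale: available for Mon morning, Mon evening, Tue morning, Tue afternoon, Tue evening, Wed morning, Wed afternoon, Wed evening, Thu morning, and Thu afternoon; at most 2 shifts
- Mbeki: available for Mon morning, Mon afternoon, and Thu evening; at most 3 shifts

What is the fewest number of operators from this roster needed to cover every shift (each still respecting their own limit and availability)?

12 slots to fill and no one can take more than 5, so at least ⌈12/5⌉ = 3 operators are needed.
Cho, Lindqvist, and Johansson alone can cover everything: Mon morning→Cho, Mon afternoon→Johansson, Mon evening→Cho, Tue morning→Cho, Tue afternoon→Lindqvist, Tue evening→Johansson, Wed morning→Johansson, Wed afternoon→Lindqvist, Wed evening→Lindqvist, Thu morning→Cho, Thu afternoon→Cho, Thu evening→Johansson.

3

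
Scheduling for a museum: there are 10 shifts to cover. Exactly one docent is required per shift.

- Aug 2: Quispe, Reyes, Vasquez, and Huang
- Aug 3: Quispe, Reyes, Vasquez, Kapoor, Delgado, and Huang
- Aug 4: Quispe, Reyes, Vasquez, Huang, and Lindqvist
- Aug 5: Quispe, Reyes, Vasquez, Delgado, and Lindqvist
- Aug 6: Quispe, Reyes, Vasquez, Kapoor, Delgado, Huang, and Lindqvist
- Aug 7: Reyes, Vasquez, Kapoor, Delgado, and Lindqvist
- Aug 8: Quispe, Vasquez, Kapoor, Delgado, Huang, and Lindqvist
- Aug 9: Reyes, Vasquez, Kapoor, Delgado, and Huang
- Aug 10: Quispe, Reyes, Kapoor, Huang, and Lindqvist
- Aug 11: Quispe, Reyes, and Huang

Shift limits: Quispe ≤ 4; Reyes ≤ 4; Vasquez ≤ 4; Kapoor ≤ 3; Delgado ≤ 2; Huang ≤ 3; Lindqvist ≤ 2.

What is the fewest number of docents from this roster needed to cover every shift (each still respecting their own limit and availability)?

10 slots to fill and no one can take more than 4, so at least ⌈10/4⌉ = 3 docents are needed.
Quispe, Reyes, and Vasquez alone can cover everything: Aug 2→Quispe, Aug 3→Reyes, Aug 4→Reyes, Aug 5→Vasquez, Aug 6→Vasquez, Aug 7→Reyes, Aug 8→Quispe, Aug 9→Reyes, Aug 10→Quispe, Aug 11→Quispe.

3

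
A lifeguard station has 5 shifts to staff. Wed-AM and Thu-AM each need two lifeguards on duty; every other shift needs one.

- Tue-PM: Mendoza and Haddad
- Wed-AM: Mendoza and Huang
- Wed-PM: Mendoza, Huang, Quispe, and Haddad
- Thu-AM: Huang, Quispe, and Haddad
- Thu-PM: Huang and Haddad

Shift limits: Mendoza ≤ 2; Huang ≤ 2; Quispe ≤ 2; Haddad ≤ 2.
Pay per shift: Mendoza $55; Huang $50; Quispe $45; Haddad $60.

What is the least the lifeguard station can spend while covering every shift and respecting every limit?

$360

Wed-AM can only be covered by Mendoza and Huang, so that assignment is forced.
Picking the cheapest available lifeguard for each shift independently would cost $350, but that ignores the shift limits.
An optimal schedule: Tue-PM→Mendoza, Wed-AM→Mendoza+Huang, Wed-PM→Quispe, Thu-AM→Quispe+Haddad, Thu-PM→Huang.
Total: 55 + 55 + 50 + 45 + 45 + 60 + 50 = $360.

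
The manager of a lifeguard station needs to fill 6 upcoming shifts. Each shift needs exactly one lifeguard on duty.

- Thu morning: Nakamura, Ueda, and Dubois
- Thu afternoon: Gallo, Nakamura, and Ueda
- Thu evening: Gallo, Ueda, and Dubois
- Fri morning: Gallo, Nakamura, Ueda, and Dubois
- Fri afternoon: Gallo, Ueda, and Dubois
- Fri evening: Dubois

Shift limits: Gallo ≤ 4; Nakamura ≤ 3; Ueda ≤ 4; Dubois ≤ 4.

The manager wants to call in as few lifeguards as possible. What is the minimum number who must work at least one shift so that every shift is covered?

2

6 slots to fill and no one can take more than 4, so at least ⌈6/4⌉ = 2 lifeguards are needed.
Gallo and Dubois alone can cover everything: Thu morning→Dubois, Thu afternoon→Gallo, Thu evening→Gallo, Fri morning→Gallo, Fri afternoon→Gallo, Fri evening→Dubois.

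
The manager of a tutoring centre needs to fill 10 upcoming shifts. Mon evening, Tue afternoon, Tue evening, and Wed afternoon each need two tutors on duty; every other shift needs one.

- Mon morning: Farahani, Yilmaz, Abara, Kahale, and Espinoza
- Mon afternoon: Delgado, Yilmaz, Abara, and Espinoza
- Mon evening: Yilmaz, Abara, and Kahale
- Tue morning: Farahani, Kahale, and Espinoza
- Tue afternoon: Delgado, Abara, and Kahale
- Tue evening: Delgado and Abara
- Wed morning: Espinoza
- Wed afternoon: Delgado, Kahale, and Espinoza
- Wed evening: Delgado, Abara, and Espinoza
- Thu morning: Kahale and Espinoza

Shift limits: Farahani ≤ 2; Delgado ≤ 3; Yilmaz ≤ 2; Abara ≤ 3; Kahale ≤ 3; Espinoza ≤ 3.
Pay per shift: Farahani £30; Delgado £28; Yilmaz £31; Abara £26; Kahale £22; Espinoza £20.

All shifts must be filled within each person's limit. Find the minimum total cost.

Tue evening can only be covered by Delgado and Abara, so that assignment is forced.
Wed morning can only be covered by Espinoza, so that assignment is forced.
Picking the cheapest available tutor for each shift independently would cost £312, but that ignores the shift limits.
An optimal schedule: Mon morning→Farahani, Mon afternoon→Delgado, Mon evening→Kahale+Abara, Tue morning→Farahani, Tue afternoon→Kahale+Abara, Tue evening→Abara+Delgado, Wed morning→Espinoza, Wed afternoon→Espinoza+Kahale, Wed evening→Delgado, Thu morning→Espinoza.
Total: 30 + 28 + 22 + 26 + 30 + 22 + 26 + 26 + 28 + 20 + 20 + 22 + 28 + 20 = £348.

£348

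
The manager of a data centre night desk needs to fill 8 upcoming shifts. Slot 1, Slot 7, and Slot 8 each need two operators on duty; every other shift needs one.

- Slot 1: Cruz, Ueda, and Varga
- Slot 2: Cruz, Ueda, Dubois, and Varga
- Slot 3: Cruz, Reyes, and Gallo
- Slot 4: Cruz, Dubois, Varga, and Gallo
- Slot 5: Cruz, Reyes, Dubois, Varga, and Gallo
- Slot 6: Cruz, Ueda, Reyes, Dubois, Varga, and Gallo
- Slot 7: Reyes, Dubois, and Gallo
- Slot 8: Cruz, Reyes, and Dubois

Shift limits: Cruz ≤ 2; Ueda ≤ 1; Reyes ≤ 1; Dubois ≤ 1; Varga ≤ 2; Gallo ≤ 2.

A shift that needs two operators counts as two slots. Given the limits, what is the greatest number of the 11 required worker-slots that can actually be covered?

9

Total capacity across all operators is 2+1+1+1+2+2 = 9, and 11 slots are needed, so at most 9 can be filled.
An assignment achieving 9: Slot 1→Cruz+Ueda, Slot 2→Varga, Slot 3→Cruz, Slot 4→Varga, Slot 5→Gallo, Slot 6→Gallo, Slot 7→Reyes+Dubois.
Loads: Cruz 2/2, Ueda 1/1, Reyes 1/1, Dubois 1/1, Varga 2/2, Gallo 2/2.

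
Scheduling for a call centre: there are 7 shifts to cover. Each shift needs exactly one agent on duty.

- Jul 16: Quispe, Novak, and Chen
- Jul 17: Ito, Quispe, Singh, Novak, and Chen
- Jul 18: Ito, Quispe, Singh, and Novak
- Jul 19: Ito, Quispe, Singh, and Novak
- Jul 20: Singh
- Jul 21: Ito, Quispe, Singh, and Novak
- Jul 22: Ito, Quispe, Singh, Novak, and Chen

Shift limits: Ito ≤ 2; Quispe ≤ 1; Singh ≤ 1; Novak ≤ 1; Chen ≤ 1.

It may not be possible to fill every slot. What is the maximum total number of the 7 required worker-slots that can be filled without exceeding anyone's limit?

Total capacity across all agents is 2+1+1+1+1 = 6, and 7 slots are needed, so at most 6 can be filled.
An assignment achieving 6: Jul 16→Quispe, Jul 17→Chen, Jul 18→Ito, Jul 19→Ito, Jul 20→Singh, Jul 21→Novak.
Loads: Ito 2/2, Quispe 1/1, Singh 1/1, Novak 1/1, Chen 1/1.

6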